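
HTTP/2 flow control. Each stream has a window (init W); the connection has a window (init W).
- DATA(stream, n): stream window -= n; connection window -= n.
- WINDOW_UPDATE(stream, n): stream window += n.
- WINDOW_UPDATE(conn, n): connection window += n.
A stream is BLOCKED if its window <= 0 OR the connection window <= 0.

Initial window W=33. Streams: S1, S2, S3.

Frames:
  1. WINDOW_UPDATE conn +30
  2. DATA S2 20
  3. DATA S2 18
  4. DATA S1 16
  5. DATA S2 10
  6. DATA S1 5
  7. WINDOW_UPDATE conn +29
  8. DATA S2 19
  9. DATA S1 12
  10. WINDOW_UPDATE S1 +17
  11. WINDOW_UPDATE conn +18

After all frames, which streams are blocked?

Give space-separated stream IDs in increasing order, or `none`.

Answer: S2

Derivation:
Op 1: conn=63 S1=33 S2=33 S3=33 blocked=[]
Op 2: conn=43 S1=33 S2=13 S3=33 blocked=[]
Op 3: conn=25 S1=33 S2=-5 S3=33 blocked=[2]
Op 4: conn=9 S1=17 S2=-5 S3=33 blocked=[2]
Op 5: conn=-1 S1=17 S2=-15 S3=33 blocked=[1, 2, 3]
Op 6: conn=-6 S1=12 S2=-15 S3=33 blocked=[1, 2, 3]
Op 7: conn=23 S1=12 S2=-15 S3=33 blocked=[2]
Op 8: conn=4 S1=12 S2=-34 S3=33 blocked=[2]
Op 9: conn=-8 S1=0 S2=-34 S3=33 blocked=[1, 2, 3]
Op 10: conn=-8 S1=17 S2=-34 S3=33 blocked=[1, 2, 3]
Op 11: conn=10 S1=17 S2=-34 S3=33 blocked=[2]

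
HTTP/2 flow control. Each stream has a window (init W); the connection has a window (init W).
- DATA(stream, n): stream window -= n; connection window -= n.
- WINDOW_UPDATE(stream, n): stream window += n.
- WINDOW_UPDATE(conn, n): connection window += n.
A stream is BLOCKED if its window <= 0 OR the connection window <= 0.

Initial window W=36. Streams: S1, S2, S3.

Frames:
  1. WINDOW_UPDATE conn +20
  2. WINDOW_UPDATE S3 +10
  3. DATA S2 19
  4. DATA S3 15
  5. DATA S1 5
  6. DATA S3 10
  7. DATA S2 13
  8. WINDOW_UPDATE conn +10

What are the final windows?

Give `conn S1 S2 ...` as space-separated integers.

Op 1: conn=56 S1=36 S2=36 S3=36 blocked=[]
Op 2: conn=56 S1=36 S2=36 S3=46 blocked=[]
Op 3: conn=37 S1=36 S2=17 S3=46 blocked=[]
Op 4: conn=22 S1=36 S2=17 S3=31 blocked=[]
Op 5: conn=17 S1=31 S2=17 S3=31 blocked=[]
Op 6: conn=7 S1=31 S2=17 S3=21 blocked=[]
Op 7: conn=-6 S1=31 S2=4 S3=21 blocked=[1, 2, 3]
Op 8: conn=4 S1=31 S2=4 S3=21 blocked=[]

Answer: 4 31 4 21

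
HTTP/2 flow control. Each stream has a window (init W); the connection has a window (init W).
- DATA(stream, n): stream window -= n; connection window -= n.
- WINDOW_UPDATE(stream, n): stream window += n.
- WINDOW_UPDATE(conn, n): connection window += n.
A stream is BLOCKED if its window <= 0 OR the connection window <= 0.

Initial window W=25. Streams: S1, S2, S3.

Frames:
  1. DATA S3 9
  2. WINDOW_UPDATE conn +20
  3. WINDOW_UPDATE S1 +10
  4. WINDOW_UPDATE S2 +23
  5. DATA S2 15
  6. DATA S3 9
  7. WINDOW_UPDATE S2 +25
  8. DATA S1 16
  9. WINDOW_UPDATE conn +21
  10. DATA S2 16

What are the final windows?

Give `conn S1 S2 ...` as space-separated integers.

Answer: 1 19 42 7

Derivation:
Op 1: conn=16 S1=25 S2=25 S3=16 blocked=[]
Op 2: conn=36 S1=25 S2=25 S3=16 blocked=[]
Op 3: conn=36 S1=35 S2=25 S3=16 blocked=[]
Op 4: conn=36 S1=35 S2=48 S3=16 blocked=[]
Op 5: conn=21 S1=35 S2=33 S3=16 blocked=[]
Op 6: conn=12 S1=35 S2=33 S3=7 blocked=[]
Op 7: conn=12 S1=35 S2=58 S3=7 blocked=[]
Op 8: conn=-4 S1=19 S2=58 S3=7 blocked=[1, 2, 3]
Op 9: conn=17 S1=19 S2=58 S3=7 blocked=[]
Op 10: conn=1 S1=19 S2=42 S3=7 blocked=[]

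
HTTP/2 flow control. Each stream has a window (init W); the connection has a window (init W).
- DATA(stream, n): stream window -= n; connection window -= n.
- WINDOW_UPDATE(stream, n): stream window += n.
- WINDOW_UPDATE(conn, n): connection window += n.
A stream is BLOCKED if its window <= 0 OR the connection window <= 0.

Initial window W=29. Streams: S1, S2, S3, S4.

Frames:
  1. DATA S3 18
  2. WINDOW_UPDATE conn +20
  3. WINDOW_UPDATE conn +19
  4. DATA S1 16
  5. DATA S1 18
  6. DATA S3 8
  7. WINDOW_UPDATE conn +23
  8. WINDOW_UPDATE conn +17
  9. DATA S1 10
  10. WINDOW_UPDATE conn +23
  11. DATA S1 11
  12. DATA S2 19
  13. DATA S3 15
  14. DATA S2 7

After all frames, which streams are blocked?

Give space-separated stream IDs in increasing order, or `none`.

Op 1: conn=11 S1=29 S2=29 S3=11 S4=29 blocked=[]
Op 2: conn=31 S1=29 S2=29 S3=11 S4=29 blocked=[]
Op 3: conn=50 S1=29 S2=29 S3=11 S4=29 blocked=[]
Op 4: conn=34 S1=13 S2=29 S3=11 S4=29 blocked=[]
Op 5: conn=16 S1=-5 S2=29 S3=11 S4=29 blocked=[1]
Op 6: conn=8 S1=-5 S2=29 S3=3 S4=29 blocked=[1]
Op 7: conn=31 S1=-5 S2=29 S3=3 S4=29 blocked=[1]
Op 8: conn=48 S1=-5 S2=29 S3=3 S4=29 blocked=[1]
Op 9: conn=38 S1=-15 S2=29 S3=3 S4=29 blocked=[1]
Op 10: conn=61 S1=-15 S2=29 S3=3 S4=29 blocked=[1]
Op 11: conn=50 S1=-26 S2=29 S3=3 S4=29 blocked=[1]
Op 12: conn=31 S1=-26 S2=10 S3=3 S4=29 blocked=[1]
Op 13: conn=16 S1=-26 S2=10 S3=-12 S4=29 blocked=[1, 3]
Op 14: conn=9 S1=-26 S2=3 S3=-12 S4=29 blocked=[1, 3]

Answer: S1 S3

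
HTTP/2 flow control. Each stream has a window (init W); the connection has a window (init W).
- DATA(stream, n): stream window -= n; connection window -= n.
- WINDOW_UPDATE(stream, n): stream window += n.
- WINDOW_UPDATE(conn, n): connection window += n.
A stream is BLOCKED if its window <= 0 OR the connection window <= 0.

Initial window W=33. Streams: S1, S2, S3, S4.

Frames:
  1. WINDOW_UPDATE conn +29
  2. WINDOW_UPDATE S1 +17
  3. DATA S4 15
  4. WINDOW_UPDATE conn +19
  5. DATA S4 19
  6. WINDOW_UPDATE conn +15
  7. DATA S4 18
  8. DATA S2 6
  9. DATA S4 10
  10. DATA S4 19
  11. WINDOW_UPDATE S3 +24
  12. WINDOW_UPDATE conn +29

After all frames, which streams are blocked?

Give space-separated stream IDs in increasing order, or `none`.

Answer: S4

Derivation:
Op 1: conn=62 S1=33 S2=33 S3=33 S4=33 blocked=[]
Op 2: conn=62 S1=50 S2=33 S3=33 S4=33 blocked=[]
Op 3: conn=47 S1=50 S2=33 S3=33 S4=18 blocked=[]
Op 4: conn=66 S1=50 S2=33 S3=33 S4=18 blocked=[]
Op 5: conn=47 S1=50 S2=33 S3=33 S4=-1 blocked=[4]
Op 6: conn=62 S1=50 S2=33 S3=33 S4=-1 blocked=[4]
Op 7: conn=44 S1=50 S2=33 S3=33 S4=-19 blocked=[4]
Op 8: conn=38 S1=50 S2=27 S3=33 S4=-19 blocked=[4]
Op 9: conn=28 S1=50 S2=27 S3=33 S4=-29 blocked=[4]
Op 10: conn=9 S1=50 S2=27 S3=33 S4=-48 blocked=[4]
Op 11: conn=9 S1=50 S2=27 S3=57 S4=-48 blocked=[4]
Op 12: conn=38 S1=50 S2=27 S3=57 S4=-48 blocked=[4]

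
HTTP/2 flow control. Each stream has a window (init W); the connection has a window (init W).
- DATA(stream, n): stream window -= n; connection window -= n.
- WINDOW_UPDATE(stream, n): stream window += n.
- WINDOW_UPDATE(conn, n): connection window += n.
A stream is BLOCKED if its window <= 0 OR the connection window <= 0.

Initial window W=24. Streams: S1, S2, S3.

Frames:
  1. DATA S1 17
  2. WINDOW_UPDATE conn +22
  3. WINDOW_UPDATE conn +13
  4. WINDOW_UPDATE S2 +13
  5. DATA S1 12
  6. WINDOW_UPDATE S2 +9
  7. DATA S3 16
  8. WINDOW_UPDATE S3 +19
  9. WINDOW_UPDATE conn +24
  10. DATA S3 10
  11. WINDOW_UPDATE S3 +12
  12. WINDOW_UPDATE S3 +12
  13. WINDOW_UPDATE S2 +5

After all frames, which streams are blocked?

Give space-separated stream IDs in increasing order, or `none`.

Op 1: conn=7 S1=7 S2=24 S3=24 blocked=[]
Op 2: conn=29 S1=7 S2=24 S3=24 blocked=[]
Op 3: conn=42 S1=7 S2=24 S3=24 blocked=[]
Op 4: conn=42 S1=7 S2=37 S3=24 blocked=[]
Op 5: conn=30 S1=-5 S2=37 S3=24 blocked=[1]
Op 6: conn=30 S1=-5 S2=46 S3=24 blocked=[1]
Op 7: conn=14 S1=-5 S2=46 S3=8 blocked=[1]
Op 8: conn=14 S1=-5 S2=46 S3=27 blocked=[1]
Op 9: conn=38 S1=-5 S2=46 S3=27 blocked=[1]
Op 10: conn=28 S1=-5 S2=46 S3=17 blocked=[1]
Op 11: conn=28 S1=-5 S2=46 S3=29 blocked=[1]
Op 12: conn=28 S1=-5 S2=46 S3=41 blocked=[1]
Op 13: conn=28 S1=-5 S2=51 S3=41 blocked=[1]

Answer: S1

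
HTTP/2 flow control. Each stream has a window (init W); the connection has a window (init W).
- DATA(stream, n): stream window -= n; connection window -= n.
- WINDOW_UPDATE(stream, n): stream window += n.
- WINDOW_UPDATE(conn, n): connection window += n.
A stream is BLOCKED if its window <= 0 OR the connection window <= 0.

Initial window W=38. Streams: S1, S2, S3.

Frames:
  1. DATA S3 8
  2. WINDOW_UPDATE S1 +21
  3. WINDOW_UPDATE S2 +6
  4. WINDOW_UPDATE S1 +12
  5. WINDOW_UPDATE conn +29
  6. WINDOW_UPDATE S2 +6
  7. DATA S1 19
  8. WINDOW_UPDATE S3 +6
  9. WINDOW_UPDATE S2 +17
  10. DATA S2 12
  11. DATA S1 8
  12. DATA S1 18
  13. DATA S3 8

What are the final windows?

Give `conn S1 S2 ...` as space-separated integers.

Answer: -6 26 55 28

Derivation:
Op 1: conn=30 S1=38 S2=38 S3=30 blocked=[]
Op 2: conn=30 S1=59 S2=38 S3=30 blocked=[]
Op 3: conn=30 S1=59 S2=44 S3=30 blocked=[]
Op 4: conn=30 S1=71 S2=44 S3=30 blocked=[]
Op 5: conn=59 S1=71 S2=44 S3=30 blocked=[]
Op 6: conn=59 S1=71 S2=50 S3=30 blocked=[]
Op 7: conn=40 S1=52 S2=50 S3=30 blocked=[]
Op 8: conn=40 S1=52 S2=50 S3=36 blocked=[]
Op 9: conn=40 S1=52 S2=67 S3=36 blocked=[]
Op 10: conn=28 S1=52 S2=55 S3=36 blocked=[]
Op 11: conn=20 S1=44 S2=55 S3=36 blocked=[]
Op 12: conn=2 S1=26 S2=55 S3=36 blocked=[]
Op 13: conn=-6 S1=26 S2=55 S3=28 blocked=[1, 2, 3]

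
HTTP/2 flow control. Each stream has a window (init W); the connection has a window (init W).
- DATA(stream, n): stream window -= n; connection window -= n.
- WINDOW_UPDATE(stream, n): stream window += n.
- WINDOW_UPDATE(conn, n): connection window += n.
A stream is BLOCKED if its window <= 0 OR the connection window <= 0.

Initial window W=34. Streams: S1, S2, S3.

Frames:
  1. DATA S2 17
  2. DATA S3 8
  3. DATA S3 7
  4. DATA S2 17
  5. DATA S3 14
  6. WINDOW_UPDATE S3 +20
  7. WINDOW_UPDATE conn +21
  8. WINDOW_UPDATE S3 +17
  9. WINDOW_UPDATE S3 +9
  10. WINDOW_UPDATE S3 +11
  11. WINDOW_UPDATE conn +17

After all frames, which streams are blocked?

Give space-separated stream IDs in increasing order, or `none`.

Answer: S2

Derivation:
Op 1: conn=17 S1=34 S2=17 S3=34 blocked=[]
Op 2: conn=9 S1=34 S2=17 S3=26 blocked=[]
Op 3: conn=2 S1=34 S2=17 S3=19 blocked=[]
Op 4: conn=-15 S1=34 S2=0 S3=19 blocked=[1, 2, 3]
Op 5: conn=-29 S1=34 S2=0 S3=5 blocked=[1, 2, 3]
Op 6: conn=-29 S1=34 S2=0 S3=25 blocked=[1, 2, 3]
Op 7: conn=-8 S1=34 S2=0 S3=25 blocked=[1, 2, 3]
Op 8: conn=-8 S1=34 S2=0 S3=42 blocked=[1, 2, 3]
Op 9: conn=-8 S1=34 S2=0 S3=51 blocked=[1, 2, 3]
Op 10: conn=-8 S1=34 S2=0 S3=62 blocked=[1, 2, 3]
Op 11: conn=9 S1=34 S2=0 S3=62 blocked=[2]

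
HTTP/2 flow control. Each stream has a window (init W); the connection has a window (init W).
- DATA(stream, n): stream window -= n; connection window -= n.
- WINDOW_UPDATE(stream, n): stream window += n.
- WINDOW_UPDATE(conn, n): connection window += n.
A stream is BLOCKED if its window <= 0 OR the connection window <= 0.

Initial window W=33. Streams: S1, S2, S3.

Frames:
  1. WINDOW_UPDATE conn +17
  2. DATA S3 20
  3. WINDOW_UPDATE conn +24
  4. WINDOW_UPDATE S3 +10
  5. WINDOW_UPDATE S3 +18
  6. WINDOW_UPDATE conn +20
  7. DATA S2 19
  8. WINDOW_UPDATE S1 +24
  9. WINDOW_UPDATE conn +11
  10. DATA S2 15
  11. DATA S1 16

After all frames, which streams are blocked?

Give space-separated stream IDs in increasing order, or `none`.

Answer: S2

Derivation:
Op 1: conn=50 S1=33 S2=33 S3=33 blocked=[]
Op 2: conn=30 S1=33 S2=33 S3=13 blocked=[]
Op 3: conn=54 S1=33 S2=33 S3=13 blocked=[]
Op 4: conn=54 S1=33 S2=33 S3=23 blocked=[]
Op 5: conn=54 S1=33 S2=33 S3=41 blocked=[]
Op 6: conn=74 S1=33 S2=33 S3=41 blocked=[]
Op 7: conn=55 S1=33 S2=14 S3=41 blocked=[]
Op 8: conn=55 S1=57 S2=14 S3=41 blocked=[]
Op 9: conn=66 S1=57 S2=14 S3=41 blocked=[]
Op 10: conn=51 S1=57 S2=-1 S3=41 blocked=[2]
Op 11: conn=35 S1=41 S2=-1 S3=41 blocked=[2]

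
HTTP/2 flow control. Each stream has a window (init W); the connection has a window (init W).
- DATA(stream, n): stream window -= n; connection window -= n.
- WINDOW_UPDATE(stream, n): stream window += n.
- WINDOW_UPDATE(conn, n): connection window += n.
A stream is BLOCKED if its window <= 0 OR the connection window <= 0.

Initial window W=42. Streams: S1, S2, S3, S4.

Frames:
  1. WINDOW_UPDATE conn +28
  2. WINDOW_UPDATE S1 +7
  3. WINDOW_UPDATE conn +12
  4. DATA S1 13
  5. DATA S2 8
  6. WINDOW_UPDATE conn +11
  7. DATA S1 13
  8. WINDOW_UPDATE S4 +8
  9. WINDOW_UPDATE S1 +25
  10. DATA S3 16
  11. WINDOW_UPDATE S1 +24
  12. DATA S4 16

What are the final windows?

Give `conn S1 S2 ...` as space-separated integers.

Answer: 27 72 34 26 34

Derivation:
Op 1: conn=70 S1=42 S2=42 S3=42 S4=42 blocked=[]
Op 2: conn=70 S1=49 S2=42 S3=42 S4=42 blocked=[]
Op 3: conn=82 S1=49 S2=42 S3=42 S4=42 blocked=[]
Op 4: conn=69 S1=36 S2=42 S3=42 S4=42 blocked=[]
Op 5: conn=61 S1=36 S2=34 S3=42 S4=42 blocked=[]
Op 6: conn=72 S1=36 S2=34 S3=42 S4=42 blocked=[]
Op 7: conn=59 S1=23 S2=34 S3=42 S4=42 blocked=[]
Op 8: conn=59 S1=23 S2=34 S3=42 S4=50 blocked=[]
Op 9: conn=59 S1=48 S2=34 S3=42 S4=50 blocked=[]
Op 10: conn=43 S1=48 S2=34 S3=26 S4=50 blocked=[]
Op 11: conn=43 S1=72 S2=34 S3=26 S4=50 blocked=[]
Op 12: conn=27 S1=72 S2=34 S3=26 S4=34 blocked=[]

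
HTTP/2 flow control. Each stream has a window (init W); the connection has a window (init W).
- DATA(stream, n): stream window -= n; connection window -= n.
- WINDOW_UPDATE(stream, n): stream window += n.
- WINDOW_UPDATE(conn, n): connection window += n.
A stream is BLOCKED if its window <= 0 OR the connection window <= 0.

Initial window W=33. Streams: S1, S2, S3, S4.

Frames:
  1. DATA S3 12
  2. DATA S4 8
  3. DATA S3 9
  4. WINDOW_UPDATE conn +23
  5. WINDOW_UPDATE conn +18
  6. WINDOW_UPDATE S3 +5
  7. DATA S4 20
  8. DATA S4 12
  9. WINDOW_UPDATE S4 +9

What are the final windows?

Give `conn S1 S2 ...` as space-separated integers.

Op 1: conn=21 S1=33 S2=33 S3=21 S4=33 blocked=[]
Op 2: conn=13 S1=33 S2=33 S3=21 S4=25 blocked=[]
Op 3: conn=4 S1=33 S2=33 S3=12 S4=25 blocked=[]
Op 4: conn=27 S1=33 S2=33 S3=12 S4=25 blocked=[]
Op 5: conn=45 S1=33 S2=33 S3=12 S4=25 blocked=[]
Op 6: conn=45 S1=33 S2=33 S3=17 S4=25 blocked=[]
Op 7: conn=25 S1=33 S2=33 S3=17 S4=5 blocked=[]
Op 8: conn=13 S1=33 S2=33 S3=17 S4=-7 blocked=[4]
Op 9: conn=13 S1=33 S2=33 S3=17 S4=2 blocked=[]

Answer: 13 33 33 17 2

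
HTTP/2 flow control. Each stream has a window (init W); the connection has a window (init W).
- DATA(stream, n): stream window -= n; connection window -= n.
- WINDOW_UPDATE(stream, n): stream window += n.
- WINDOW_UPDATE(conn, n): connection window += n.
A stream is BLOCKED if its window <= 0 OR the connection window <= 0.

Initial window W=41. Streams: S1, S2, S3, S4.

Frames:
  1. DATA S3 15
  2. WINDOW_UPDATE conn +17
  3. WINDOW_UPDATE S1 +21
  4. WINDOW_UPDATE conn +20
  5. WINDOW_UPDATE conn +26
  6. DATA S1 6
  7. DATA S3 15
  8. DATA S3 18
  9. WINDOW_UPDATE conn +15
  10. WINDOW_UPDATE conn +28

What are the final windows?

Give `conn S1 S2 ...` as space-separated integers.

Answer: 93 56 41 -7 41

Derivation:
Op 1: conn=26 S1=41 S2=41 S3=26 S4=41 blocked=[]
Op 2: conn=43 S1=41 S2=41 S3=26 S4=41 blocked=[]
Op 3: conn=43 S1=62 S2=41 S3=26 S4=41 blocked=[]
Op 4: conn=63 S1=62 S2=41 S3=26 S4=41 blocked=[]
Op 5: conn=89 S1=62 S2=41 S3=26 S4=41 blocked=[]
Op 6: conn=83 S1=56 S2=41 S3=26 S4=41 blocked=[]
Op 7: conn=68 S1=56 S2=41 S3=11 S4=41 blocked=[]
Op 8: conn=50 S1=56 S2=41 S3=-7 S4=41 blocked=[3]
Op 9: conn=65 S1=56 S2=41 S3=-7 S4=41 blocked=[3]
Op 10: conn=93 S1=56 S2=41 S3=-7 S4=41 blocked=[3]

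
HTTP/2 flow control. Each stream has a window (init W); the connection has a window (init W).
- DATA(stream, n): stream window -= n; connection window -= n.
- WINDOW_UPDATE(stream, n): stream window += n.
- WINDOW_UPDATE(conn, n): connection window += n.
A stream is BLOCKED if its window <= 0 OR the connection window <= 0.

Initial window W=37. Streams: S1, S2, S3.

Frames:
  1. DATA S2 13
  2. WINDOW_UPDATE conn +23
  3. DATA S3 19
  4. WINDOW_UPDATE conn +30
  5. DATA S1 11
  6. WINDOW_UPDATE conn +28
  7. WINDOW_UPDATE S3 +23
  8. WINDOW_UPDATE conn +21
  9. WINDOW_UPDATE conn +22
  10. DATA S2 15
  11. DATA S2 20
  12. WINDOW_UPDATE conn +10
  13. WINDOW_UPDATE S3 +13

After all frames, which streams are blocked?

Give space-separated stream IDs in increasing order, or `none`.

Op 1: conn=24 S1=37 S2=24 S3=37 blocked=[]
Op 2: conn=47 S1=37 S2=24 S3=37 blocked=[]
Op 3: conn=28 S1=37 S2=24 S3=18 blocked=[]
Op 4: conn=58 S1=37 S2=24 S3=18 blocked=[]
Op 5: conn=47 S1=26 S2=24 S3=18 blocked=[]
Op 6: conn=75 S1=26 S2=24 S3=18 blocked=[]
Op 7: conn=75 S1=26 S2=24 S3=41 blocked=[]
Op 8: conn=96 S1=26 S2=24 S3=41 blocked=[]
Op 9: conn=118 S1=26 S2=24 S3=41 blocked=[]
Op 10: conn=103 S1=26 S2=9 S3=41 blocked=[]
Op 11: conn=83 S1=26 S2=-11 S3=41 blocked=[2]
Op 12: conn=93 S1=26 S2=-11 S3=41 blocked=[2]
Op 13: conn=93 S1=26 S2=-11 S3=54 blocked=[2]

Answer: S2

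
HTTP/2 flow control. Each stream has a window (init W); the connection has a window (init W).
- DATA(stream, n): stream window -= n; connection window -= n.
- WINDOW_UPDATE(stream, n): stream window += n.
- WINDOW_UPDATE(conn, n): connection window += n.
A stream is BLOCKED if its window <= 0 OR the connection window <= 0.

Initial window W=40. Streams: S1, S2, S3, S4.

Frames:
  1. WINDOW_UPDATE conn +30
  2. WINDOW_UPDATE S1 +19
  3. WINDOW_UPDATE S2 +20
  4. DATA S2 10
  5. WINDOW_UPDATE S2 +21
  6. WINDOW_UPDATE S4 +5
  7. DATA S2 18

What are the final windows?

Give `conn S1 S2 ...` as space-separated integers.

Op 1: conn=70 S1=40 S2=40 S3=40 S4=40 blocked=[]
Op 2: conn=70 S1=59 S2=40 S3=40 S4=40 blocked=[]
Op 3: conn=70 S1=59 S2=60 S3=40 S4=40 blocked=[]
Op 4: conn=60 S1=59 S2=50 S3=40 S4=40 blocked=[]
Op 5: conn=60 S1=59 S2=71 S3=40 S4=40 blocked=[]
Op 6: conn=60 S1=59 S2=71 S3=40 S4=45 blocked=[]
Op 7: conn=42 S1=59 S2=53 S3=40 S4=45 blocked=[]

Answer: 42 59 53 40 45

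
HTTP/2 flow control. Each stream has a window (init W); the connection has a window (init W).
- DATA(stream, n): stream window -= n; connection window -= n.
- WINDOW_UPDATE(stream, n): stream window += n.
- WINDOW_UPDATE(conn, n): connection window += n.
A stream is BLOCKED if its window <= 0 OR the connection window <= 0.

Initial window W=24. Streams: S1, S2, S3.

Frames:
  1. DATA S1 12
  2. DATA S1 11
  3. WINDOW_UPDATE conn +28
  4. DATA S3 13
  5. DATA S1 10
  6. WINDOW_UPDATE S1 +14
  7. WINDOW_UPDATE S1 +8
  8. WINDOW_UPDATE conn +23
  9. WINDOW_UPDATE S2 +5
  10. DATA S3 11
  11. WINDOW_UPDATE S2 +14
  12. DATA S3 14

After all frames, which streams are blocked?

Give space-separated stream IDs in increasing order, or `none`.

Op 1: conn=12 S1=12 S2=24 S3=24 blocked=[]
Op 2: conn=1 S1=1 S2=24 S3=24 blocked=[]
Op 3: conn=29 S1=1 S2=24 S3=24 blocked=[]
Op 4: conn=16 S1=1 S2=24 S3=11 blocked=[]
Op 5: conn=6 S1=-9 S2=24 S3=11 blocked=[1]
Op 6: conn=6 S1=5 S2=24 S3=11 blocked=[]
Op 7: conn=6 S1=13 S2=24 S3=11 blocked=[]
Op 8: conn=29 S1=13 S2=24 S3=11 blocked=[]
Op 9: conn=29 S1=13 S2=29 S3=11 blocked=[]
Op 10: conn=18 S1=13 S2=29 S3=0 blocked=[3]
Op 11: conn=18 S1=13 S2=43 S3=0 blocked=[3]
Op 12: conn=4 S1=13 S2=43 S3=-14 blocked=[3]

Answer: S3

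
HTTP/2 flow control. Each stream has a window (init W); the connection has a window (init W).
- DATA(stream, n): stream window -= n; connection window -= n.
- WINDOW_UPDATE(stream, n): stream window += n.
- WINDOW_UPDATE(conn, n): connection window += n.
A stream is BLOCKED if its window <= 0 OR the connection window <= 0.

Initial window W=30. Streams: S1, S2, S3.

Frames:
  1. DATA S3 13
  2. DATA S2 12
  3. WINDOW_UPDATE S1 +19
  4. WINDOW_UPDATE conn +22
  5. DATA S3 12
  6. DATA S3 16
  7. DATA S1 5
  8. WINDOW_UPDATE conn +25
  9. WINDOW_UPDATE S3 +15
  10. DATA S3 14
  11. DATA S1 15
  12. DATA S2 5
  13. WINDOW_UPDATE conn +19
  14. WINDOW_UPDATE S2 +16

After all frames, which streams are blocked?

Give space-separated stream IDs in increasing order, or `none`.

Answer: S3

Derivation:
Op 1: conn=17 S1=30 S2=30 S3=17 blocked=[]
Op 2: conn=5 S1=30 S2=18 S3=17 blocked=[]
Op 3: conn=5 S1=49 S2=18 S3=17 blocked=[]
Op 4: conn=27 S1=49 S2=18 S3=17 blocked=[]
Op 5: conn=15 S1=49 S2=18 S3=5 blocked=[]
Op 6: conn=-1 S1=49 S2=18 S3=-11 blocked=[1, 2, 3]
Op 7: conn=-6 S1=44 S2=18 S3=-11 blocked=[1, 2, 3]
Op 8: conn=19 S1=44 S2=18 S3=-11 blocked=[3]
Op 9: conn=19 S1=44 S2=18 S3=4 blocked=[]
Op 10: conn=5 S1=44 S2=18 S3=-10 blocked=[3]
Op 11: conn=-10 S1=29 S2=18 S3=-10 blocked=[1, 2, 3]
Op 12: conn=-15 S1=29 S2=13 S3=-10 blocked=[1, 2, 3]
Op 13: conn=4 S1=29 S2=13 S3=-10 blocked=[3]
Op 14: conn=4 S1=29 S2=29 S3=-10 blocked=[3]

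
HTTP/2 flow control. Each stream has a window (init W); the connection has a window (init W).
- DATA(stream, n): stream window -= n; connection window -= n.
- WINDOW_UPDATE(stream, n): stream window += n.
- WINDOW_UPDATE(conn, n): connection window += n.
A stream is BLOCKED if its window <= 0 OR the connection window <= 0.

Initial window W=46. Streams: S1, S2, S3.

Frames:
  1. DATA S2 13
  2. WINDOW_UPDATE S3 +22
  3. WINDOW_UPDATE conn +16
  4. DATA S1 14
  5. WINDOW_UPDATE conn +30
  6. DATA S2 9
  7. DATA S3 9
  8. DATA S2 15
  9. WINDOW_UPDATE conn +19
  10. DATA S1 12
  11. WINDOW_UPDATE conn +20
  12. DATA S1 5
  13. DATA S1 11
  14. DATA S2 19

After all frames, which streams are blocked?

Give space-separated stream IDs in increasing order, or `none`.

Op 1: conn=33 S1=46 S2=33 S3=46 blocked=[]
Op 2: conn=33 S1=46 S2=33 S3=68 blocked=[]
Op 3: conn=49 S1=46 S2=33 S3=68 blocked=[]
Op 4: conn=35 S1=32 S2=33 S3=68 blocked=[]
Op 5: conn=65 S1=32 S2=33 S3=68 blocked=[]
Op 6: conn=56 S1=32 S2=24 S3=68 blocked=[]
Op 7: conn=47 S1=32 S2=24 S3=59 blocked=[]
Op 8: conn=32 S1=32 S2=9 S3=59 blocked=[]
Op 9: conn=51 S1=32 S2=9 S3=59 blocked=[]
Op 10: conn=39 S1=20 S2=9 S3=59 blocked=[]
Op 11: conn=59 S1=20 S2=9 S3=59 blocked=[]
Op 12: conn=54 S1=15 S2=9 S3=59 blocked=[]
Op 13: conn=43 S1=4 S2=9 S3=59 blocked=[]
Op 14: conn=24 S1=4 S2=-10 S3=59 blocked=[2]

Answer: S2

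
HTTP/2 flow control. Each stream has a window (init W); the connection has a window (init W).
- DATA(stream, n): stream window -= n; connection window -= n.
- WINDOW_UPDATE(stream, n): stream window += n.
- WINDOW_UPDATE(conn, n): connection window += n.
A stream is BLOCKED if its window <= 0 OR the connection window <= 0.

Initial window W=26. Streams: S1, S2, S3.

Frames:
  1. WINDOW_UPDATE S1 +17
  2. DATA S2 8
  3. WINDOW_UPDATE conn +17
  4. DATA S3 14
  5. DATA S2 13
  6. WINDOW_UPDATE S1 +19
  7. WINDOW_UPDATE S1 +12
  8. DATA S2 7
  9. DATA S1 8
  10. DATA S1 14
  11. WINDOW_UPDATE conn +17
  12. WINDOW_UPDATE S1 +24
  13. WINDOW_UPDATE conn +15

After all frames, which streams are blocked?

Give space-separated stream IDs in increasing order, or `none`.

Op 1: conn=26 S1=43 S2=26 S3=26 blocked=[]
Op 2: conn=18 S1=43 S2=18 S3=26 blocked=[]
Op 3: conn=35 S1=43 S2=18 S3=26 blocked=[]
Op 4: conn=21 S1=43 S2=18 S3=12 blocked=[]
Op 5: conn=8 S1=43 S2=5 S3=12 blocked=[]
Op 6: conn=8 S1=62 S2=5 S3=12 blocked=[]
Op 7: conn=8 S1=74 S2=5 S3=12 blocked=[]
Op 8: conn=1 S1=74 S2=-2 S3=12 blocked=[2]
Op 9: conn=-7 S1=66 S2=-2 S3=12 blocked=[1, 2, 3]
Op 10: conn=-21 S1=52 S2=-2 S3=12 blocked=[1, 2, 3]
Op 11: conn=-4 S1=52 S2=-2 S3=12 blocked=[1, 2, 3]
Op 12: conn=-4 S1=76 S2=-2 S3=12 blocked=[1, 2, 3]
Op 13: conn=11 S1=76 S2=-2 S3=12 blocked=[2]

Answer: S2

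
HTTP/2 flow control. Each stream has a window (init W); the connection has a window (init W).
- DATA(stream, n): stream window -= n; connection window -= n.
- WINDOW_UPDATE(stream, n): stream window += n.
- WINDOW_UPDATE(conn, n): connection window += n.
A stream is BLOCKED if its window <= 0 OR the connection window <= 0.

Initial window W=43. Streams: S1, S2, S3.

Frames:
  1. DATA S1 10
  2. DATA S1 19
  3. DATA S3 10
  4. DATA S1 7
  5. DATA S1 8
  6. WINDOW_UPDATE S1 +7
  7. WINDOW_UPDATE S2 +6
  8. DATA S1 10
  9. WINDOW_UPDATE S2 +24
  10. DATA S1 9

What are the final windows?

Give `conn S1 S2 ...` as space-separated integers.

Answer: -30 -13 73 33

Derivation:
Op 1: conn=33 S1=33 S2=43 S3=43 blocked=[]
Op 2: conn=14 S1=14 S2=43 S3=43 blocked=[]
Op 3: conn=4 S1=14 S2=43 S3=33 blocked=[]
Op 4: conn=-3 S1=7 S2=43 S3=33 blocked=[1, 2, 3]
Op 5: conn=-11 S1=-1 S2=43 S3=33 blocked=[1, 2, 3]
Op 6: conn=-11 S1=6 S2=43 S3=33 blocked=[1, 2, 3]
Op 7: conn=-11 S1=6 S2=49 S3=33 blocked=[1, 2, 3]
Op 8: conn=-21 S1=-4 S2=49 S3=33 blocked=[1, 2, 3]
Op 9: conn=-21 S1=-4 S2=73 S3=33 blocked=[1, 2, 3]
Op 10: conn=-30 S1=-13 S2=73 S3=33 blocked=[1, 2, 3]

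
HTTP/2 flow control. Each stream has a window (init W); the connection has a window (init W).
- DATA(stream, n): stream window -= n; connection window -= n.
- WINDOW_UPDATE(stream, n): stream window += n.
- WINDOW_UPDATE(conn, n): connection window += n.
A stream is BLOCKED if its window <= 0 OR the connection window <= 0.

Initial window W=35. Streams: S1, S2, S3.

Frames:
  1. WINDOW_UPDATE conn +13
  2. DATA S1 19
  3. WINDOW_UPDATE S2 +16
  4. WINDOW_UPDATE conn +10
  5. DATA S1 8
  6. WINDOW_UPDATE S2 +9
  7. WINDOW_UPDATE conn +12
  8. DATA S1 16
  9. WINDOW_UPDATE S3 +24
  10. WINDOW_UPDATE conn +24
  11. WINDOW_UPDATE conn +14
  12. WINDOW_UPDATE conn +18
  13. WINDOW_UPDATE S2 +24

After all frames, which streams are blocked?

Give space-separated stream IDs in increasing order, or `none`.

Answer: S1

Derivation:
Op 1: conn=48 S1=35 S2=35 S3=35 blocked=[]
Op 2: conn=29 S1=16 S2=35 S3=35 blocked=[]
Op 3: conn=29 S1=16 S2=51 S3=35 blocked=[]
Op 4: conn=39 S1=16 S2=51 S3=35 blocked=[]
Op 5: conn=31 S1=8 S2=51 S3=35 blocked=[]
Op 6: conn=31 S1=8 S2=60 S3=35 blocked=[]
Op 7: conn=43 S1=8 S2=60 S3=35 blocked=[]
Op 8: conn=27 S1=-8 S2=60 S3=35 blocked=[1]
Op 9: conn=27 S1=-8 S2=60 S3=59 blocked=[1]
Op 10: conn=51 S1=-8 S2=60 S3=59 blocked=[1]
Op 11: conn=65 S1=-8 S2=60 S3=59 blocked=[1]
Op 12: conn=83 S1=-8 S2=60 S3=59 blocked=[1]
Op 13: conn=83 S1=-8 S2=84 S3=59 blocked=[1]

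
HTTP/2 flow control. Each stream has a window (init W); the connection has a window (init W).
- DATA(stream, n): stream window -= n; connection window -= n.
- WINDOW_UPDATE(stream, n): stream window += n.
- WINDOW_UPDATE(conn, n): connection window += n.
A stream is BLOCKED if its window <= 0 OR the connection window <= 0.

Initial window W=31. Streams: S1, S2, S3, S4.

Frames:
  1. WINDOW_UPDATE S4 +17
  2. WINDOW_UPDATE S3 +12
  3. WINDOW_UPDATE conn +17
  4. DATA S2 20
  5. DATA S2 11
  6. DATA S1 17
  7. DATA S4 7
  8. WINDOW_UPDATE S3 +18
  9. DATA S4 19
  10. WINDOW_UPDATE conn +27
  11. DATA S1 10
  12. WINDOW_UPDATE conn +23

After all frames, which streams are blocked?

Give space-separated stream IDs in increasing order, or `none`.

Op 1: conn=31 S1=31 S2=31 S3=31 S4=48 blocked=[]
Op 2: conn=31 S1=31 S2=31 S3=43 S4=48 blocked=[]
Op 3: conn=48 S1=31 S2=31 S3=43 S4=48 blocked=[]
Op 4: conn=28 S1=31 S2=11 S3=43 S4=48 blocked=[]
Op 5: conn=17 S1=31 S2=0 S3=43 S4=48 blocked=[2]
Op 6: conn=0 S1=14 S2=0 S3=43 S4=48 blocked=[1, 2, 3, 4]
Op 7: conn=-7 S1=14 S2=0 S3=43 S4=41 blocked=[1, 2, 3, 4]
Op 8: conn=-7 S1=14 S2=0 S3=61 S4=41 blocked=[1, 2, 3, 4]
Op 9: conn=-26 S1=14 S2=0 S3=61 S4=22 blocked=[1, 2, 3, 4]
Op 10: conn=1 S1=14 S2=0 S3=61 S4=22 blocked=[2]
Op 11: conn=-9 S1=4 S2=0 S3=61 S4=22 blocked=[1, 2, 3, 4]
Op 12: conn=14 S1=4 S2=0 S3=61 S4=22 blocked=[2]

Answer: S2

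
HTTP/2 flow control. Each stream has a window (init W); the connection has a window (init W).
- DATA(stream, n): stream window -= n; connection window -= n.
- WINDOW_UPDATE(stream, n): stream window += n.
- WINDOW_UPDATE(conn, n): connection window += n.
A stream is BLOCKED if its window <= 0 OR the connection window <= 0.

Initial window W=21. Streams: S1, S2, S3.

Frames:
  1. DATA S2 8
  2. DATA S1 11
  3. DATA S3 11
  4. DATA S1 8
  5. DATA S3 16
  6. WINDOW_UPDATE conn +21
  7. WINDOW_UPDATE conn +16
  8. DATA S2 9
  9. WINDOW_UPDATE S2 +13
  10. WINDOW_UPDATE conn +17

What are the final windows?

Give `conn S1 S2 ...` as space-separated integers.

Answer: 12 2 17 -6

Derivation:
Op 1: conn=13 S1=21 S2=13 S3=21 blocked=[]
Op 2: conn=2 S1=10 S2=13 S3=21 blocked=[]
Op 3: conn=-9 S1=10 S2=13 S3=10 blocked=[1, 2, 3]
Op 4: conn=-17 S1=2 S2=13 S3=10 blocked=[1, 2, 3]
Op 5: conn=-33 S1=2 S2=13 S3=-6 blocked=[1, 2, 3]
Op 6: conn=-12 S1=2 S2=13 S3=-6 blocked=[1, 2, 3]
Op 7: conn=4 S1=2 S2=13 S3=-6 blocked=[3]
Op 8: conn=-5 S1=2 S2=4 S3=-6 blocked=[1, 2, 3]
Op 9: conn=-5 S1=2 S2=17 S3=-6 blocked=[1, 2, 3]
Op 10: conn=12 S1=2 S2=17 S3=-6 blocked=[3]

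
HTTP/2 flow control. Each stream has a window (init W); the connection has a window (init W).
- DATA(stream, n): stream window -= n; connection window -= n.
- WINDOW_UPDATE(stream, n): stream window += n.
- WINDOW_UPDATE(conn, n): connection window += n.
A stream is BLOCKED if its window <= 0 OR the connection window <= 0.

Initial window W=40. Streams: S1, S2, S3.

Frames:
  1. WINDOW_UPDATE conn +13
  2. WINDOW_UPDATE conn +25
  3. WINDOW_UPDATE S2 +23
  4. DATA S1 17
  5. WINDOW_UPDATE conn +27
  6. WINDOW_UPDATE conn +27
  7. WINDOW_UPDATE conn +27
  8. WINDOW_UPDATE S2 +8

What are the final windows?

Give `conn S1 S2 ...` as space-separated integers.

Op 1: conn=53 S1=40 S2=40 S3=40 blocked=[]
Op 2: conn=78 S1=40 S2=40 S3=40 blocked=[]
Op 3: conn=78 S1=40 S2=63 S3=40 blocked=[]
Op 4: conn=61 S1=23 S2=63 S3=40 blocked=[]
Op 5: conn=88 S1=23 S2=63 S3=40 blocked=[]
Op 6: conn=115 S1=23 S2=63 S3=40 blocked=[]
Op 7: conn=142 S1=23 S2=63 S3=40 blocked=[]
Op 8: conn=142 S1=23 S2=71 S3=40 blocked=[]

Answer: 142 23 71 40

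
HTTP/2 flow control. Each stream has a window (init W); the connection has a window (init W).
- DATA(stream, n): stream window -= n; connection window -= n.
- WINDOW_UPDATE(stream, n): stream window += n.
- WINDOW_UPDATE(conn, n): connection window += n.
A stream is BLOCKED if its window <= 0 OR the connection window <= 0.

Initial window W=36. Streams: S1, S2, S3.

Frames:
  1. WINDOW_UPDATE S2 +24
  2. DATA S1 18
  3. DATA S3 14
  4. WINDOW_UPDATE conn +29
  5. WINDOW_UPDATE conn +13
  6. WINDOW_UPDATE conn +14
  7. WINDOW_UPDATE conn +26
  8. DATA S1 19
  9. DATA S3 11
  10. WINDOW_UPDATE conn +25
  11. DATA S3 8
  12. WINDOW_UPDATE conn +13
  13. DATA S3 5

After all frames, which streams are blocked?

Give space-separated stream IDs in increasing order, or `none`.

Op 1: conn=36 S1=36 S2=60 S3=36 blocked=[]
Op 2: conn=18 S1=18 S2=60 S3=36 blocked=[]
Op 3: conn=4 S1=18 S2=60 S3=22 blocked=[]
Op 4: conn=33 S1=18 S2=60 S3=22 blocked=[]
Op 5: conn=46 S1=18 S2=60 S3=22 blocked=[]
Op 6: conn=60 S1=18 S2=60 S3=22 blocked=[]
Op 7: conn=86 S1=18 S2=60 S3=22 blocked=[]
Op 8: conn=67 S1=-1 S2=60 S3=22 blocked=[1]
Op 9: conn=56 S1=-1 S2=60 S3=11 blocked=[1]
Op 10: conn=81 S1=-1 S2=60 S3=11 blocked=[1]
Op 11: conn=73 S1=-1 S2=60 S3=3 blocked=[1]
Op 12: conn=86 S1=-1 S2=60 S3=3 blocked=[1]
Op 13: conn=81 S1=-1 S2=60 S3=-2 blocked=[1, 3]

Answer: S1 S3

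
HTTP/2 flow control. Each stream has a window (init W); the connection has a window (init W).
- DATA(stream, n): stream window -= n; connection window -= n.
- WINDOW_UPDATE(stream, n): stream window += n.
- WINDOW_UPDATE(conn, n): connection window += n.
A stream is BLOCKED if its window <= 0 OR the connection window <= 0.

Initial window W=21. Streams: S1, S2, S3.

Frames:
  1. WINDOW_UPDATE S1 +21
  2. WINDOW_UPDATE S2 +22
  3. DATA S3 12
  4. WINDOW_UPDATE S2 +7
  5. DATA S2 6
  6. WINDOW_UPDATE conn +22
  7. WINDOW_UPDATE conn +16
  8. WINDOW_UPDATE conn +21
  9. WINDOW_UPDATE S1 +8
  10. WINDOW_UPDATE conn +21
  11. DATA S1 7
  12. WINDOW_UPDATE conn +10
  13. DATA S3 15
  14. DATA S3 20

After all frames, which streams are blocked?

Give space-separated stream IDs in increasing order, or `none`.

Answer: S3

Derivation:
Op 1: conn=21 S1=42 S2=21 S3=21 blocked=[]
Op 2: conn=21 S1=42 S2=43 S3=21 blocked=[]
Op 3: conn=9 S1=42 S2=43 S3=9 blocked=[]
Op 4: conn=9 S1=42 S2=50 S3=9 blocked=[]
Op 5: conn=3 S1=42 S2=44 S3=9 blocked=[]
Op 6: conn=25 S1=42 S2=44 S3=9 blocked=[]
Op 7: conn=41 S1=42 S2=44 S3=9 blocked=[]
Op 8: conn=62 S1=42 S2=44 S3=9 blocked=[]
Op 9: conn=62 S1=50 S2=44 S3=9 blocked=[]
Op 10: conn=83 S1=50 S2=44 S3=9 blocked=[]
Op 11: conn=76 S1=43 S2=44 S3=9 blocked=[]
Op 12: conn=86 S1=43 S2=44 S3=9 blocked=[]
Op 13: conn=71 S1=43 S2=44 S3=-6 blocked=[3]
Op 14: conn=51 S1=43 S2=44 S3=-26 blocked=[3]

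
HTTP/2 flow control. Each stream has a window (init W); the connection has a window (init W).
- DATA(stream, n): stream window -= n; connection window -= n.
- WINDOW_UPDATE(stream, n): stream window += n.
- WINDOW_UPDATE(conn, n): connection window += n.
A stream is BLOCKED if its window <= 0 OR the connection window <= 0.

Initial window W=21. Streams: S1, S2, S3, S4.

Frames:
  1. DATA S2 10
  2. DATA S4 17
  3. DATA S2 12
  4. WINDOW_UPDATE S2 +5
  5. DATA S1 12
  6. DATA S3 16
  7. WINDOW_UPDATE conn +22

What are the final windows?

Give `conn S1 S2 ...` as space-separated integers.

Op 1: conn=11 S1=21 S2=11 S3=21 S4=21 blocked=[]
Op 2: conn=-6 S1=21 S2=11 S3=21 S4=4 blocked=[1, 2, 3, 4]
Op 3: conn=-18 S1=21 S2=-1 S3=21 S4=4 blocked=[1, 2, 3, 4]
Op 4: conn=-18 S1=21 S2=4 S3=21 S4=4 blocked=[1, 2, 3, 4]
Op 5: conn=-30 S1=9 S2=4 S3=21 S4=4 blocked=[1, 2, 3, 4]
Op 6: conn=-46 S1=9 S2=4 S3=5 S4=4 blocked=[1, 2, 3, 4]
Op 7: conn=-24 S1=9 S2=4 S3=5 S4=4 blocked=[1, 2, 3, 4]

Answer: -24 9 4 5 4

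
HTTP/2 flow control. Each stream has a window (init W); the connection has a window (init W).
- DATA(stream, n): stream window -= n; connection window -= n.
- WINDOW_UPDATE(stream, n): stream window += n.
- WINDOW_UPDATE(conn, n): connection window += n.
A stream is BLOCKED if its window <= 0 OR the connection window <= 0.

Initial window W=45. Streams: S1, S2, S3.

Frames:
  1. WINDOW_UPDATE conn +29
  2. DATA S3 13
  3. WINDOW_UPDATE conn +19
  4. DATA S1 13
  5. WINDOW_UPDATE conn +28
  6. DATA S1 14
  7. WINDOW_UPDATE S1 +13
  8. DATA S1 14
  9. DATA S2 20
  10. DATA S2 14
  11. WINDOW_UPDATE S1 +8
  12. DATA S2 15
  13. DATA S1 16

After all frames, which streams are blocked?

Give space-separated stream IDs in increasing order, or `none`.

Op 1: conn=74 S1=45 S2=45 S3=45 blocked=[]
Op 2: conn=61 S1=45 S2=45 S3=32 blocked=[]
Op 3: conn=80 S1=45 S2=45 S3=32 blocked=[]
Op 4: conn=67 S1=32 S2=45 S3=32 blocked=[]
Op 5: conn=95 S1=32 S2=45 S3=32 blocked=[]
Op 6: conn=81 S1=18 S2=45 S3=32 blocked=[]
Op 7: conn=81 S1=31 S2=45 S3=32 blocked=[]
Op 8: conn=67 S1=17 S2=45 S3=32 blocked=[]
Op 9: conn=47 S1=17 S2=25 S3=32 blocked=[]
Op 10: conn=33 S1=17 S2=11 S3=32 blocked=[]
Op 11: conn=33 S1=25 S2=11 S3=32 blocked=[]
Op 12: conn=18 S1=25 S2=-4 S3=32 blocked=[2]
Op 13: conn=2 S1=9 S2=-4 S3=32 blocked=[2]

Answer: S2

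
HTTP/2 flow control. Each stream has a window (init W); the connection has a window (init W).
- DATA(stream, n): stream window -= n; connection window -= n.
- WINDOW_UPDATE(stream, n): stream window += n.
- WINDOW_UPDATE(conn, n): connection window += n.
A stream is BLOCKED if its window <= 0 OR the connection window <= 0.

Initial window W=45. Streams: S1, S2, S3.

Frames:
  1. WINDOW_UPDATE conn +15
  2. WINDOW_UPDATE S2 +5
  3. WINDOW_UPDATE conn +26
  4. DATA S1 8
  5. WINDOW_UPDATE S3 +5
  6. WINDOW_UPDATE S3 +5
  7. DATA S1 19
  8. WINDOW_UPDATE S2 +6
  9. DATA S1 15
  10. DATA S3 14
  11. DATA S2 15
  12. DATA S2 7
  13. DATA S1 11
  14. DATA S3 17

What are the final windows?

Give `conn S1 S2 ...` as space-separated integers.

Answer: -20 -8 34 24

Derivation:
Op 1: conn=60 S1=45 S2=45 S3=45 blocked=[]
Op 2: conn=60 S1=45 S2=50 S3=45 blocked=[]
Op 3: conn=86 S1=45 S2=50 S3=45 blocked=[]
Op 4: conn=78 S1=37 S2=50 S3=45 blocked=[]
Op 5: conn=78 S1=37 S2=50 S3=50 blocked=[]
Op 6: conn=78 S1=37 S2=50 S3=55 blocked=[]
Op 7: conn=59 S1=18 S2=50 S3=55 blocked=[]
Op 8: conn=59 S1=18 S2=56 S3=55 blocked=[]
Op 9: conn=44 S1=3 S2=56 S3=55 blocked=[]
Op 10: conn=30 S1=3 S2=56 S3=41 blocked=[]
Op 11: conn=15 S1=3 S2=41 S3=41 blocked=[]
Op 12: conn=8 S1=3 S2=34 S3=41 blocked=[]
Op 13: conn=-3 S1=-8 S2=34 S3=41 blocked=[1, 2, 3]
Op 14: conn=-20 S1=-8 S2=34 S3=24 blocked=[1, 2, 3]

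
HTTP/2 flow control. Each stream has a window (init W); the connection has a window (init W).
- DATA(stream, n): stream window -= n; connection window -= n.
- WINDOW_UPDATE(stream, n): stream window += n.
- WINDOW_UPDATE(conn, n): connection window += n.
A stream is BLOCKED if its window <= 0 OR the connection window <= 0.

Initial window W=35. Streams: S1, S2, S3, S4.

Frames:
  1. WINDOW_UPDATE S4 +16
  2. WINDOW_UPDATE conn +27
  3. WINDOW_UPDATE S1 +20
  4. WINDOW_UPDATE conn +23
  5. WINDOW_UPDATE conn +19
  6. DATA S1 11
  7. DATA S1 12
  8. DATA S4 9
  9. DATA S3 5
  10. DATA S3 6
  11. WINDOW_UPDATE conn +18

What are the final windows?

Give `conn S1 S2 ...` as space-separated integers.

Op 1: conn=35 S1=35 S2=35 S3=35 S4=51 blocked=[]
Op 2: conn=62 S1=35 S2=35 S3=35 S4=51 blocked=[]
Op 3: conn=62 S1=55 S2=35 S3=35 S4=51 blocked=[]
Op 4: conn=85 S1=55 S2=35 S3=35 S4=51 blocked=[]
Op 5: conn=104 S1=55 S2=35 S3=35 S4=51 blocked=[]
Op 6: conn=93 S1=44 S2=35 S3=35 S4=51 blocked=[]
Op 7: conn=81 S1=32 S2=35 S3=35 S4=51 blocked=[]
Op 8: conn=72 S1=32 S2=35 S3=35 S4=42 blocked=[]
Op 9: conn=67 S1=32 S2=35 S3=30 S4=42 blocked=[]
Op 10: conn=61 S1=32 S2=35 S3=24 S4=42 blocked=[]
Op 11: conn=79 S1=32 S2=35 S3=24 S4=42 blocked=[]

Answer: 79 32 35 24 42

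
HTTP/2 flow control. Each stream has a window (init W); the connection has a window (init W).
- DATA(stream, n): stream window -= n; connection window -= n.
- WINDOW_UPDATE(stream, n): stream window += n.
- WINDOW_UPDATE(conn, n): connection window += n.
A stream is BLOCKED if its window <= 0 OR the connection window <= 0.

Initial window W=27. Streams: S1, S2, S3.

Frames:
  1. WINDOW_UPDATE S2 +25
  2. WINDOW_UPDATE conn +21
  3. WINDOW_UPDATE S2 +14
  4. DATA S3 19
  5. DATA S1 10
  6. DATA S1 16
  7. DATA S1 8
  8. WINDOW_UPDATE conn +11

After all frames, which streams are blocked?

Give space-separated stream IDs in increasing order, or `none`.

Answer: S1

Derivation:
Op 1: conn=27 S1=27 S2=52 S3=27 blocked=[]
Op 2: conn=48 S1=27 S2=52 S3=27 blocked=[]
Op 3: conn=48 S1=27 S2=66 S3=27 blocked=[]
Op 4: conn=29 S1=27 S2=66 S3=8 blocked=[]
Op 5: conn=19 S1=17 S2=66 S3=8 blocked=[]
Op 6: conn=3 S1=1 S2=66 S3=8 blocked=[]
Op 7: conn=-5 S1=-7 S2=66 S3=8 blocked=[1, 2, 3]
Op 8: conn=6 S1=-7 S2=66 S3=8 blocked=[1]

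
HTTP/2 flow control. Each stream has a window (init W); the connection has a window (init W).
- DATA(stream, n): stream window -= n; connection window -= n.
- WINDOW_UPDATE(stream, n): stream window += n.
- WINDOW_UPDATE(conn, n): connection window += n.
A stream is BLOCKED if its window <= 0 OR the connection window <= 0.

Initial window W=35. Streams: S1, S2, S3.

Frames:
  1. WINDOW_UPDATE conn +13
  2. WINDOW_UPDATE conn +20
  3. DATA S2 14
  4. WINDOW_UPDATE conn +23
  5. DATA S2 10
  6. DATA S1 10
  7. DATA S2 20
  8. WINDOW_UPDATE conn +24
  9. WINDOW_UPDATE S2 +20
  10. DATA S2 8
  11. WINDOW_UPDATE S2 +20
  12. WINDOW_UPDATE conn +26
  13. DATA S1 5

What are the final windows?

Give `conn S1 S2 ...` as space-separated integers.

Op 1: conn=48 S1=35 S2=35 S3=35 blocked=[]
Op 2: conn=68 S1=35 S2=35 S3=35 blocked=[]
Op 3: conn=54 S1=35 S2=21 S3=35 blocked=[]
Op 4: conn=77 S1=35 S2=21 S3=35 blocked=[]
Op 5: conn=67 S1=35 S2=11 S3=35 blocked=[]
Op 6: conn=57 S1=25 S2=11 S3=35 blocked=[]
Op 7: conn=37 S1=25 S2=-9 S3=35 blocked=[2]
Op 8: conn=61 S1=25 S2=-9 S3=35 blocked=[2]
Op 9: conn=61 S1=25 S2=11 S3=35 blocked=[]
Op 10: conn=53 S1=25 S2=3 S3=35 blocked=[]
Op 11: conn=53 S1=25 S2=23 S3=35 blocked=[]
Op 12: conn=79 S1=25 S2=23 S3=35 blocked=[]
Op 13: conn=74 S1=20 S2=23 S3=35 blocked=[]

Answer: 74 20 23 35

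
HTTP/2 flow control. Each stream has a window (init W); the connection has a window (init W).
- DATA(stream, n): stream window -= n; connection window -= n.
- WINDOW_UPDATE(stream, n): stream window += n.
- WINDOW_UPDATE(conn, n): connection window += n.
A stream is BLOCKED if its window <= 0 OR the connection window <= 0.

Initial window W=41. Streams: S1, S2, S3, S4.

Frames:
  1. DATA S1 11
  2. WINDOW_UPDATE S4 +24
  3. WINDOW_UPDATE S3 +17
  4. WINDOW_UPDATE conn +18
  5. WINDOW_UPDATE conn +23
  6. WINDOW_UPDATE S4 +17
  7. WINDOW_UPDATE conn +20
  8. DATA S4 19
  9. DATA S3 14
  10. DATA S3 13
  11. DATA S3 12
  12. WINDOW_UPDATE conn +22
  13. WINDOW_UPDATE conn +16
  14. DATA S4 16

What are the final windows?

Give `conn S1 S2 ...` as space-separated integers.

Op 1: conn=30 S1=30 S2=41 S3=41 S4=41 blocked=[]
Op 2: conn=30 S1=30 S2=41 S3=41 S4=65 blocked=[]
Op 3: conn=30 S1=30 S2=41 S3=58 S4=65 blocked=[]
Op 4: conn=48 S1=30 S2=41 S3=58 S4=65 blocked=[]
Op 5: conn=71 S1=30 S2=41 S3=58 S4=65 blocked=[]
Op 6: conn=71 S1=30 S2=41 S3=58 S4=82 blocked=[]
Op 7: conn=91 S1=30 S2=41 S3=58 S4=82 blocked=[]
Op 8: conn=72 S1=30 S2=41 S3=58 S4=63 blocked=[]
Op 9: conn=58 S1=30 S2=41 S3=44 S4=63 blocked=[]
Op 10: conn=45 S1=30 S2=41 S3=31 S4=63 blocked=[]
Op 11: conn=33 S1=30 S2=41 S3=19 S4=63 blocked=[]
Op 12: conn=55 S1=30 S2=41 S3=19 S4=63 blocked=[]
Op 13: conn=71 S1=30 S2=41 S3=19 S4=63 blocked=[]
Op 14: conn=55 S1=30 S2=41 S3=19 S4=47 blocked=[]

Answer: 55 30 41 19 47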